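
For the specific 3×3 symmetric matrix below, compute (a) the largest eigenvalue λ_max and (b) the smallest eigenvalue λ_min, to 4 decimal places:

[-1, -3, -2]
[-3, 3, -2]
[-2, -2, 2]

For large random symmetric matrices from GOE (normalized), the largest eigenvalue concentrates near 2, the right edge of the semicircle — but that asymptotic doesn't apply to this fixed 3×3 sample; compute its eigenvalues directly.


Since M is real symmetric, all three eigenvalues are real; they are the roots of det(λI − M) = λ³ − (tr M) λ² + s λ − det M, where s is the sum of the principal 2×2 minors.
tr M = -1 + 3 + 2 = 4.
s = ((-1)·3 − (-3)²) + ((-1)·2 − (-2)²) + (3·2 − (-2)²) = -12 + (-6) + 2 = -16.
det M (expand along row 1) = (-1)·2 − (-3)·(-10) + (-2)·12 = -56.
Characteristic polynomial: λ³ − 4λ² − 16λ + 56 = 0.
Substitute λ = y + (tr M)/3 = y + 1.333333 to remove the quadratic term: y³ + p·y + q = 0 with p = s − (tr M)²/3 = -21.333333 and q = −2(tr M)³/27 + (tr M)·s/3 − det M = 29.925926.
Three real roots ⇒ use the trigonometric (Viète) form: r = 2√(−p/3) = 5.333333, φ = arccos(3q/(p·r)) = arccos(-0.789063) = 2.480078 rad.
y_k = r·cos(φ/3 − 2πk/3) for k = 0, 1, 2 gives y = 3.612334, 1.591864, -5.204198.
λ_k = y_k + 1.333333 gives λ = 4.9457, 2.9252, -3.8709 (check: the sum is 4.0000 = tr M).

Hence λ_max = 4.9457 and λ_min = -3.8709.


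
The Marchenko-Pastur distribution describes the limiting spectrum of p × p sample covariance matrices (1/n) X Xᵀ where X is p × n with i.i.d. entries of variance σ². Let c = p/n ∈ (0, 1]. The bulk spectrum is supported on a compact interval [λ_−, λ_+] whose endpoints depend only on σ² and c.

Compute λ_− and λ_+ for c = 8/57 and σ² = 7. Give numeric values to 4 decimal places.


c = 8/57 = 0.140351; √c = 0.374634.
λ_− = σ² (1 − √c)² = 7 · (1 − 0.374634)² = 7 · (0.625366)² = 2.737576.
λ_+ = σ² (1 + √c)² = 7 · (1 + 0.374634)² = 7 · (1.374634)² = 13.227337.

Rounded to 4 decimal places: λ_− ≈ 2.7376, λ_+ ≈ 13.2273.


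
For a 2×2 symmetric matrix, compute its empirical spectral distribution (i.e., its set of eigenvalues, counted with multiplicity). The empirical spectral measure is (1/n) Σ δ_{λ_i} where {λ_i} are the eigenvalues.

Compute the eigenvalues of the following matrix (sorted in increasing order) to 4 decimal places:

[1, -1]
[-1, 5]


Since M is real symmetric, both eigenvalues are real; they are the roots of det(λI − M) = λ² − (tr M) λ + det M.
tr M = 1 + 5 = 6.
det M = 1·5 − (-1)² = 5 − 1 = 4.
Characteristic polynomial: λ² − 6λ + 4 = 0.
Discriminant Δ = (tr M)² − 4·det M = 36 − 16 = 20; √Δ = 4.472136.
λ = (tr M ± √Δ)/2 = (6 ± 4.472136)/2, giving (tr M − √Δ)/2 = 0.7639 and (tr M + √Δ)/2 = 5.2361.

Eigenvalues sorted in increasing order: [0.7639, 5.2361].


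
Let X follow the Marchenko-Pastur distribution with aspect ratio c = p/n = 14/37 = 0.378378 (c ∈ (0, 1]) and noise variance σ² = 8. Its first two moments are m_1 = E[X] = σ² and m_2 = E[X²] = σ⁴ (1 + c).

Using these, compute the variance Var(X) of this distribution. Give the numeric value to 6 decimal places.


m_1 = E[X] = σ² = 8, so m_1² = 64.
m_2 = E[X²] = σ⁴ (1 + c) = 64 · (1 + 0.378378) = 64 · 1.378378 = 88.216216.
(Note m_2 − m_1² simplifies to c · σ⁴ = 0.378378 · 64.)

Var(X) = m_2 − m_1² = 88.216216 − 64 = 24.216216.


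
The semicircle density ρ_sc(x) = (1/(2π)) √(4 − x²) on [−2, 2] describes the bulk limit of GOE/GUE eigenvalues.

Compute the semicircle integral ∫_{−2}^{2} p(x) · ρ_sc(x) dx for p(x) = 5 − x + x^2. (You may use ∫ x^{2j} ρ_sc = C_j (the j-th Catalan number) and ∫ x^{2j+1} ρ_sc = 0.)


Write p(x) = Σ a_i x^i, split into monomials and integrate each against ρ_sc separately.
Using ∫ x^{2j} ρ_sc = C_j = (1/(j+1)) C(2j, j) (Catalan numbers) and ∫ x^{2j+1} ρ_sc = 0 (odd monomials vanish by symmetry):
  i = 0 (even): a_0 · C_{0} = 5 · 1 = 5
  i = 1 (odd): ∫ x^1 ρ_sc = 0 (vanishes)
  i = 2 (even): a_2 · C_{1} = 1 · 1 = 1

Summing the contributions: ∫_{−2}^{2} p(x) ρ_sc(x) dx = 5 + 1 = 6.


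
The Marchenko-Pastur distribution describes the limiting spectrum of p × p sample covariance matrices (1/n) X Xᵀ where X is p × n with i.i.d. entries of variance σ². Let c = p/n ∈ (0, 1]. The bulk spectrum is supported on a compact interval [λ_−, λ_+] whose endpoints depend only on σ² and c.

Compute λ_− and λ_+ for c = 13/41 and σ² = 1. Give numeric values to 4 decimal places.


c = 13/41 = 0.317073; √c = 0.563093.
λ_− = σ² (1 − √c)² = 1 · (1 − 0.563093)² = 1 · (0.436907)² = 0.190888.
λ_+ = σ² (1 + √c)² = 1 · (1 + 0.563093)² = 1 · (1.563093)² = 2.443258.

Rounded to 4 decimal places: λ_− ≈ 0.1909, λ_+ ≈ 2.4433.


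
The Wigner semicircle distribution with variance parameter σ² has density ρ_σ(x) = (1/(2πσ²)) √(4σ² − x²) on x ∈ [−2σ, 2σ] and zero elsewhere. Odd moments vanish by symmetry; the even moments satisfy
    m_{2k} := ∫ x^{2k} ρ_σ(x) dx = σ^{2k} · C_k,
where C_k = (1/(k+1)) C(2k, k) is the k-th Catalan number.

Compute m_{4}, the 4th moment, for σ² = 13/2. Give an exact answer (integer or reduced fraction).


By the scaled semicircle moment identity, m_{2k} = σ^{2k} · C_k with k = 2.
C_2 = (1/(k+1)) · C(2k, k) = (1/3) · C(4, 2) = (1/3) · 6 = 2.
σ^{2k} = (σ²)^k = (13/2)^2 = 169/4.

Therefore m_{4} = σ^{4} · C_2 = (169/4) · 2 = 169/2.


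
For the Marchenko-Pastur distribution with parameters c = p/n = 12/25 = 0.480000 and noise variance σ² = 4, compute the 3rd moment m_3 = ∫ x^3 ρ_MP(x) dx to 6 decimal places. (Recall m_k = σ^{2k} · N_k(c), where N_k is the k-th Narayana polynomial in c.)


E[X³] = σ⁶ (1 + 3c + c²) (third MP moment). With σ² = 4 (so σ⁶ = 64) and c = 12/25 = 0.480000: E[X³] = 64 · (1 + 3·0.480000 + (0.480000)²) = 64 · 2.670400.

So E[X^3] = 170.905600.


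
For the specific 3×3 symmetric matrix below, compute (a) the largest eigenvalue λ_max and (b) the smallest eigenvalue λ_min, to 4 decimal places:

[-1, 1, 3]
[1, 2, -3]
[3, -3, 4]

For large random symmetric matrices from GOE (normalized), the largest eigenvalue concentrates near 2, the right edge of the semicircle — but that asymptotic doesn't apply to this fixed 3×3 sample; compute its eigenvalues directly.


Since M is real symmetric, all three eigenvalues are real; they are the roots of det(λI − M) = λ³ − (tr M) λ² + s λ − det M, where s is the sum of the principal 2×2 minors.
tr M = -1 + 2 + 4 = 5.
s = ((-1)·2 − 1²) + ((-1)·4 − 3²) + (2·4 − (-3)²) = -3 + (-13) + (-1) = -17.
det M (expand along row 1) = (-1)·(-1) − 1·13 + 3·(-9) = -39.
Characteristic polynomial: λ³ − 5λ² − 17λ + 39 = 0.
Substitute λ = y + (tr M)/3 = y + 1.666667 to remove the quadratic term: y³ + p·y + q = 0 with p = s − (tr M)²/3 = -25.333333 and q = −2(tr M)³/27 + (tr M)·s/3 − det M = 1.407407.
Three real roots ⇒ use the trigonometric (Viète) form: r = 2√(−p/3) = 5.811865, φ = arccos(3q/(p·r)) = arccos(-0.028677) = 1.599477 rad.
y_k = r·cos(φ/3 − 2πk/3) for k = 0, 1, 2 gives y = 5.005212, 0.055562, -5.060774.
λ_k = y_k + 1.666667 gives λ = 6.6719, 1.7222, -3.3941 (check: the sum is 5.0000 = tr M).

Hence λ_max = 6.6719 and λ_min = -3.3941.


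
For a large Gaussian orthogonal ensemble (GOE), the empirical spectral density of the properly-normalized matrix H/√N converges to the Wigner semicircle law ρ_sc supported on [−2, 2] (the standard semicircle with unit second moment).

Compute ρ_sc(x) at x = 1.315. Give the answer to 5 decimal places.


ρ_sc(x) = (1/(2π)) √(4 − x²). With x = 1.315:
  4 − x² = 4 − (1.315)² = 4 − 1.729225 = 2.270775.
  √(4 − x²) = 1.506909.
  1/(2π) = 0.159155.
  ρ_sc(1.315) = 0.159155 · 1.506909 = 0.239832.

Rounded to 5 decimal places: ρ_sc(1.315) ≈ 0.23983.


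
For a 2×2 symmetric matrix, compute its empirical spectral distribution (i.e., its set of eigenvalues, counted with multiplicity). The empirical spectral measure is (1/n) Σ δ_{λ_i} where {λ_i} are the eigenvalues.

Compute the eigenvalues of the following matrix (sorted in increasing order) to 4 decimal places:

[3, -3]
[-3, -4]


Since M is real symmetric, both eigenvalues are real; they are the roots of det(λI − M) = λ² − (tr M) λ + det M.
tr M = 3 + (-4) = -1.
det M = 3·(-4) − (-3)² = -12 − 9 = -21.
Characteristic polynomial: λ² + λ − 21 = 0.
Discriminant Δ = (tr M)² − 4·det M = 1 − (-84) = 85; √Δ = 9.219544.
λ = (tr M ± √Δ)/2 = (-1 ± 9.219544)/2, giving (tr M − √Δ)/2 = -5.1098 and (tr M + √Δ)/2 = 4.1098.

Eigenvalues sorted in increasing order: [-5.1098, 4.1098].


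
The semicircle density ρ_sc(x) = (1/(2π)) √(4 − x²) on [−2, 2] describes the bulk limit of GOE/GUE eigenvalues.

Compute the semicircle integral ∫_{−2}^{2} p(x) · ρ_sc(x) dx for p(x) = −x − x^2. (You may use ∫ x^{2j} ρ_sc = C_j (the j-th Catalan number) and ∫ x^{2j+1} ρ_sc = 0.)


Write p(x) = Σ a_i x^i, split into monomials and integrate each against ρ_sc separately.
Using ∫ x^{2j} ρ_sc = C_j = (1/(j+1)) C(2j, j) (Catalan numbers) and ∫ x^{2j+1} ρ_sc = 0 (odd monomials vanish by symmetry):
  i = 1 (odd): ∫ x^1 ρ_sc = 0 (vanishes)
  i = 2 (even): a_2 · C_{1} = -1 · 1 = -1

Summing the contributions: ∫_{−2}^{2} p(x) ρ_sc(x) dx = -1.


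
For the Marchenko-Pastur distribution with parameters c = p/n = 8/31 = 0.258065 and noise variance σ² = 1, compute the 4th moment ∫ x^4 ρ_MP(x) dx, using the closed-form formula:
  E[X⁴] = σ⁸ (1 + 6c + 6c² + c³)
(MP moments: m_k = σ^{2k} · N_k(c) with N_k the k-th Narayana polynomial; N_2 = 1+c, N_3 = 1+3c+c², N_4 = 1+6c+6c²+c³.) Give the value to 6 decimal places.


E[X⁴] = σ⁸ (1 + 6c + 6c² + c³) (fourth MP moment). With σ² = 1 (so σ⁸ = 1) and c = 8/31 = 0.258065: E[X⁴] = 1 · (1 + 6·0.258065 + 6·(0.258065)² + (0.258065)³) = 1 · 2.965157.

So E[X^4] = 2.965157.


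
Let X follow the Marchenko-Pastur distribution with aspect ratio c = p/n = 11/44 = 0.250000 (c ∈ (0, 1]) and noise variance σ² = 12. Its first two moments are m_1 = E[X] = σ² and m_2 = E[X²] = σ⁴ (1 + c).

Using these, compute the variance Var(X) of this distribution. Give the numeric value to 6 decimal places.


m_1 = E[X] = σ² = 12, so m_1² = 144.
m_2 = E[X²] = σ⁴ (1 + c) = 144 · (1 + 0.250000) = 144 · 1.250000 = 180.000000.
(Note m_2 − m_1² simplifies to c · σ⁴ = 0.250000 · 144.)

Var(X) = m_2 − m_1² = 180.000000 − 144 = 36.000000.


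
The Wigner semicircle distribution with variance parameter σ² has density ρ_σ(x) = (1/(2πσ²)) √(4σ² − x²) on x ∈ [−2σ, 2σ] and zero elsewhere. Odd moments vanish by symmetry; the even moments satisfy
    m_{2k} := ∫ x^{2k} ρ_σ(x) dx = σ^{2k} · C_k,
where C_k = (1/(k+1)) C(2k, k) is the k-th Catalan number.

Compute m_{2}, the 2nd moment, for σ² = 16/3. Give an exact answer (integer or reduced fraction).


By the scaled semicircle moment identity, m_{2k} = σ^{2k} · C_k with k = 1.
C_1 = (1/(k+1)) · C(2k, k) = (1/2) · C(2, 1) = (1/2) · 2 = 1.
σ^{2k} = (σ²)^k = (16/3)^1 = 16/3.

Therefore m_{2} = σ^{2} · C_1 = (16/3) · 1 = 16/3.


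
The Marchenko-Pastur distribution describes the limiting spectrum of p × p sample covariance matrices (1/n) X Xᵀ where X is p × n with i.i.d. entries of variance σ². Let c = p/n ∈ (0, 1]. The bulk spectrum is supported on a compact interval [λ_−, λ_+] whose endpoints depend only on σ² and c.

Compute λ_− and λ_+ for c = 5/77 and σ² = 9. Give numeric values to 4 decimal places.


c = 5/77 = 0.064935; √c = 0.254824.
λ_− = σ² (1 − √c)² = 9 · (1 − 0.254824)² = 9 · (0.745176)² = 4.997591.
λ_+ = σ² (1 + √c)² = 9 · (1 + 0.254824)² = 9 · (1.254824)² = 14.171240.

Rounded to 4 decimal places: λ_− ≈ 4.9976, λ_+ ≈ 14.1712.


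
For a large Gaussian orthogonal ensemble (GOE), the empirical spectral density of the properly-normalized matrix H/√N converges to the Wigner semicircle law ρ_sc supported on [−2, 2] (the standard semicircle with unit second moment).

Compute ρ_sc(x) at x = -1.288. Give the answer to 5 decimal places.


ρ_sc(x) = (1/(2π)) √(4 − x²). With x = -1.288:
  4 − x² = 4 − (-1.288)² = 4 − 1.658944 = 2.341056.
  √(4 − x²) = 1.530051.
  1/(2π) = 0.159155.
  ρ_sc(-1.288) = 0.159155 · 1.530051 = 0.243515.

Rounded to 5 decimal places: ρ_sc(-1.288) ≈ 0.24352.


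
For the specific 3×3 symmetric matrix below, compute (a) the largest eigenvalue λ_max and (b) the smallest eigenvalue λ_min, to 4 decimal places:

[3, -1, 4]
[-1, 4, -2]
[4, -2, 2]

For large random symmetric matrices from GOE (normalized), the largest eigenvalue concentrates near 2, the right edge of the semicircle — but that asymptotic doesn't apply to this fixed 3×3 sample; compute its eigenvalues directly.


Since M is real symmetric, all three eigenvalues are real; they are the roots of det(λI − M) = λ³ − (tr M) λ² + s λ − det M, where s is the sum of the principal 2×2 minors.
tr M = 3 + 4 + 2 = 9.
s = (3·4 − (-1)²) + (3·2 − 4²) + (4·2 − (-2)²) = 11 + (-10) + 4 = 5.
det M (expand along row 1) = 3·4 − (-1)·6 + 4·(-14) = -38.
Characteristic polynomial: λ³ − 9λ² + 5λ + 38 = 0.
Substitute λ = y + (tr M)/3 = y + 3.000000 to remove the quadratic term: y³ + p·y + q = 0 with p = s − (tr M)²/3 = -22.000000 and q = −2(tr M)³/27 + (tr M)·s/3 − det M = -1.000000.
Three real roots ⇒ use the trigonometric (Viète) form: r = 2√(−p/3) = 5.416026, φ = arccos(3q/(p·r)) = arccos(0.025178) = 1.545616 rad.
y_k = r·cos(φ/3 − 2πk/3) for k = 0, 1, 2 gives y = 4.712980, -0.045459, -4.667521.
λ_k = y_k + 3.000000 gives λ = 7.7130, 2.9545, -1.6675 (check: the sum is 9.0000 = tr M).

Hence λ_max = 7.7130 and λ_min = -1.6675.


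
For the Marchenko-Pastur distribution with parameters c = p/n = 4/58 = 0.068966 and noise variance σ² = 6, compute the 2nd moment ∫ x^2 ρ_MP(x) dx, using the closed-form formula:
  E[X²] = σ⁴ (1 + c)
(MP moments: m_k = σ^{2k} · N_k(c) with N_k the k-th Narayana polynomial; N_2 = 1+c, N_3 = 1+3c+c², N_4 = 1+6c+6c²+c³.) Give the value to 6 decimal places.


E[X²] = σ⁴ (1 + c) (second MP moment). With σ² = 6 (so σ⁴ = 36) and c = 4/58 = 0.068966: E[X²] = 36 · (1 + 0.068966) = 36 · 1.068966.

So E[X^2] = 38.482759.


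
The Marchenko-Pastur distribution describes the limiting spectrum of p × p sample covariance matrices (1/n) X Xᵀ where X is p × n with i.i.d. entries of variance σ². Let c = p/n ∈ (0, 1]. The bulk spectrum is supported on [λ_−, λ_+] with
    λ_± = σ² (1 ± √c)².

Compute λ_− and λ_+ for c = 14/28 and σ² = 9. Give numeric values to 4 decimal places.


c = 14/28 = 0.500000; √c = 0.707107.
λ_− = σ² (1 − √c)² = 9 · (1 − 0.707107)² = 9 · (0.292893)² = 0.772078.
λ_+ = σ² (1 + √c)² = 9 · (1 + 0.707107)² = 9 · (1.707107)² = 26.227922.

Rounded to 4 decimal places: λ_− ≈ 0.7721, λ_+ ≈ 26.2279.


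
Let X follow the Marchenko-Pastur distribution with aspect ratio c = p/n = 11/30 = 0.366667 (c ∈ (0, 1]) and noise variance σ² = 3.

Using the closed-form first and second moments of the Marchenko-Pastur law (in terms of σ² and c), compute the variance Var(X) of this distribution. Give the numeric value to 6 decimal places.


Recall the MP moments m_1 = E[X] = σ² and m_2 = E[X²] = σ⁴ (1 + c).
m_1 = E[X] = σ² = 3, so m_1² = 9.
m_2 = E[X²] = σ⁴ (1 + c) = 9 · (1 + 0.366667) = 9 · 1.366667 = 12.300000.
(Note m_2 − m_1² simplifies to c · σ⁴ = 0.366667 · 9.)

Var(X) = m_2 − m_1² = 12.300000 − 9 = 3.300000.


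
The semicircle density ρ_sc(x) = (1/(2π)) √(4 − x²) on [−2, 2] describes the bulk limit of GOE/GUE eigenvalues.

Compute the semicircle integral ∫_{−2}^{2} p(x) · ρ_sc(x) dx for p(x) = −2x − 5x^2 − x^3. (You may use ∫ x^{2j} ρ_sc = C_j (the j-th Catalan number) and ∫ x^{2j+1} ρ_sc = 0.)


Write p(x) = Σ a_i x^i, split into monomials and integrate each against ρ_sc separately.
Using ∫ x^{2j} ρ_sc = C_j = (1/(j+1)) C(2j, j) (Catalan numbers) and ∫ x^{2j+1} ρ_sc = 0 (odd monomials vanish by symmetry):
  i = 1 (odd): ∫ x^1 ρ_sc = 0 (vanishes)
  i = 2 (even): a_2 · C_{1} = -5 · 1 = -5
  i = 3 (odd): ∫ x^3 ρ_sc = 0 (vanishes)

Summing the contributions: ∫_{−2}^{2} p(x) ρ_sc(x) dx = -5.


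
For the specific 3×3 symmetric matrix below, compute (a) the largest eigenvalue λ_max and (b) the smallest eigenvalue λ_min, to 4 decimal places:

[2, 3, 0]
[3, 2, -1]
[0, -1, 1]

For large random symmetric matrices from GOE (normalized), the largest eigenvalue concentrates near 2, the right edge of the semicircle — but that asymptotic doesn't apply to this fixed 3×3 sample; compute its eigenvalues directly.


Since M is real symmetric, all three eigenvalues are real; they are the roots of det(λI − M) = λ³ − (tr M) λ² + s λ − det M, where s is the sum of the principal 2×2 minors.
tr M = 2 + 2 + 1 = 5.
s = (2·2 − 3²) + (2·1 − 0²) + (2·1 − (-1)²) = -5 + 2 + 1 = -2.
det M (expand along row 1) = 2·1 − 3·3 + 0·(-3) = -7.
Characteristic polynomial: λ³ − 5λ² − 2λ + 7 = 0.
Substitute λ = y + (tr M)/3 = y + 1.666667 to remove the quadratic term: y³ + p·y + q = 0 with p = s − (tr M)²/3 = -10.333333 and q = −2(tr M)³/27 + (tr M)·s/3 − det M = -5.592593.
Three real roots ⇒ use the trigonometric (Viète) form: r = 2√(−p/3) = 3.711843, φ = arccos(3q/(p·r)) = arccos(0.437426) = 1.118062 rad.
y_k = r·cos(φ/3 − 2πk/3) for k = 0, 1, 2 gives y = 3.457033, -0.558036, -2.898997.
λ_k = y_k + 1.666667 gives λ = 5.1237, 1.1086, -1.2323 (check: the sum is 5.0000 = tr M).

Hence λ_max = 5.1237 and λ_min = -1.2323.


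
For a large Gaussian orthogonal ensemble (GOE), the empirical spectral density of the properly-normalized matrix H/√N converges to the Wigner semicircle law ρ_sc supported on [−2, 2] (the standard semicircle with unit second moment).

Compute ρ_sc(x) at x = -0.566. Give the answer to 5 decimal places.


ρ_sc(x) = (1/(2π)) √(4 − x²). With x = -0.566:
  4 − x² = 4 − (-0.566)² = 4 − 0.320356 = 3.679644.
  √(4 − x²) = 1.918240.
  1/(2π) = 0.159155.
  ρ_sc(-0.566) = 0.159155 · 1.918240 = 0.305297.

Rounded to 5 decimal places: ρ_sc(-0.566) ≈ 0.30530.


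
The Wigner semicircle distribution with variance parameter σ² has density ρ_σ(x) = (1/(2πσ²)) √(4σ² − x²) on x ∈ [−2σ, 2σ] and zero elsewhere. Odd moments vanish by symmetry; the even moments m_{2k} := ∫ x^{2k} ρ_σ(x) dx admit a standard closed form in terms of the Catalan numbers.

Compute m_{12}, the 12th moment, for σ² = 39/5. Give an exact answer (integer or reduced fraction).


By the scaled semicircle moment identity, m_{2k} = σ^{2k} · C_k with k = 6.
C_6 = (1/(k+1)) · C(2k, k) = (1/7) · C(12, 6) = (1/7) · 924 = 132.
σ^{2k} = (σ²)^k = (39/5)^6 = 3518743761/15625.

Therefore m_{12} = σ^{12} · C_6 = (3518743761/15625) · 132 = 464474176452/15625.


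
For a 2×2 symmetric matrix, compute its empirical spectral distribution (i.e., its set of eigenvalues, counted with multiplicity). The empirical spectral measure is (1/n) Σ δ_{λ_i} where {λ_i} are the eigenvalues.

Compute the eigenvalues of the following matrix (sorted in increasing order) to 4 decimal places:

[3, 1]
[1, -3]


Since M is real symmetric, both eigenvalues are real; they are the roots of det(λI − M) = λ² − (tr M) λ + det M.
tr M = 3 + (-3) = 0.
det M = 3·(-3) − 1² = -9 − 1 = -10.
Characteristic polynomial: λ² − 10 = 0.
Discriminant Δ = (tr M)² − 4·det M = 0 − (-40) = 40; √Δ = 6.324555.
λ = (tr M ± √Δ)/2 = (0 ± 6.324555)/2, giving (tr M − √Δ)/2 = -3.1623 and (tr M + √Δ)/2 = 3.1623.

Eigenvalues sorted in increasing order: [-3.1623, 3.1623].


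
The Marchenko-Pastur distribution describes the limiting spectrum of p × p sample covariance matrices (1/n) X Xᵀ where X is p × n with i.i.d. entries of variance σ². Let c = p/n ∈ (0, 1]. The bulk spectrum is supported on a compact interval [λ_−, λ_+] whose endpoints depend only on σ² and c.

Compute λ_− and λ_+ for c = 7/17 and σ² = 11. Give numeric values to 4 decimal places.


c = 7/17 = 0.411765; √c = 0.641689.
λ_− = σ² (1 − √c)² = 11 · (1 − 0.641689)² = 11 · (0.358311)² = 1.412255.
λ_+ = σ² (1 + √c)² = 11 · (1 + 0.641689)² = 11 · (1.641689)² = 29.646569.

Rounded to 4 decimal places: λ_− ≈ 1.4123, λ_+ ≈ 29.6466.


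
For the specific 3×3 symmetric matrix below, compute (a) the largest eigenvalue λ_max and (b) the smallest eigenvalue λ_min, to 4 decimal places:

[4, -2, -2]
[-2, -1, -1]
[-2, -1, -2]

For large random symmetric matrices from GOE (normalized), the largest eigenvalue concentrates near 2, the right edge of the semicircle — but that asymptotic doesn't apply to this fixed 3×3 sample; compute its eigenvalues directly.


Since M is real symmetric, all three eigenvalues are real; they are the roots of det(λI − M) = λ³ − (tr M) λ² + s λ − det M, where s is the sum of the principal 2×2 minors.
tr M = 4 + (-1) + (-2) = 1.
s = (4·(-1) − (-2)²) + (4·(-2) − (-2)²) + ((-1)·(-2) − (-1)²) = -8 + (-12) + 1 = -19.
det M (expand along row 1) = 4·1 − (-2)·2 + (-2)·0 = 8.
Characteristic polynomial: λ³ − λ² − 19λ − 8 = 0.
Substitute λ = y + (tr M)/3 = y + 0.333333 to remove the quadratic term: y³ + p·y + q = 0 with p = s − (tr M)²/3 = -19.333333 and q = −2(tr M)³/27 + (tr M)·s/3 − det M = -14.407407.
Three real roots ⇒ use the trigonometric (Viète) form: r = 2√(−p/3) = 5.077182, φ = arccos(3q/(p·r)) = arccos(0.440329) = 1.114831 rad.
y_k = r·cos(φ/3 − 2πk/3) for k = 0, 1, 2 gives y = 4.730633, -0.768706, -3.961927.
λ_k = y_k + 0.333333 gives λ = 5.0640, -0.4354, -3.6286 (check: the sum is 1.0000 = tr M).

Hence λ_max = 5.0640 and λ_min = -3.6286.


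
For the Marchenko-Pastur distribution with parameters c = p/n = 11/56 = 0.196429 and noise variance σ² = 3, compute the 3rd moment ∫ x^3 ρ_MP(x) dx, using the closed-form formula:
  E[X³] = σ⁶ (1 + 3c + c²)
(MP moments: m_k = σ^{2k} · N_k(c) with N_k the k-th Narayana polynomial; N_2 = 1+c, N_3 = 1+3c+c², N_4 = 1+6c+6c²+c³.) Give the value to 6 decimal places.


E[X³] = σ⁶ (1 + 3c + c²) (third MP moment). With σ² = 3 (so σ⁶ = 27) and c = 11/56 = 0.196429: E[X³] = 27 · (1 + 3·0.196429 + (0.196429)²) = 27 · 1.627870.

So E[X^3] = 43.952487.


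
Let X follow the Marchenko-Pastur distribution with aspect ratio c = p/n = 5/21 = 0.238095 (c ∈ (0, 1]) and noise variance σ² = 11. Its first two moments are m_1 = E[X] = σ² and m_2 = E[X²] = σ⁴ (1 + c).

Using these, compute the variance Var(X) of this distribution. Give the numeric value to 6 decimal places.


m_1 = E[X] = σ² = 11, so m_1² = 121.
m_2 = E[X²] = σ⁴ (1 + c) = 121 · (1 + 0.238095) = 121 · 1.238095 = 149.809524.
(Note m_2 − m_1² simplifies to c · σ⁴ = 0.238095 · 121.)

Var(X) = m_2 − m_1² = 149.809524 − 121 = 28.809524.


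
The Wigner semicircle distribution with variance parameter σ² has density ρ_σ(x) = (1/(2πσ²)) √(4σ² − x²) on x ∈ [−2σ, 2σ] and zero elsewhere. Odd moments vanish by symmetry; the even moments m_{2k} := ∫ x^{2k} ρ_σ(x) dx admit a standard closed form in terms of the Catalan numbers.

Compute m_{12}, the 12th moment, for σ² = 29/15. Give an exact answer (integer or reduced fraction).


By the scaled semicircle moment identity, m_{2k} = σ^{2k} · C_k with k = 6.
C_6 = (1/(k+1)) · C(2k, k) = (1/7) · C(12, 6) = (1/7) · 924 = 132.
σ^{2k} = (σ²)^k = (29/15)^6 = 594823321/11390625.

Therefore m_{12} = σ^{12} · C_6 = (594823321/11390625) · 132 = 26172226124/3796875.


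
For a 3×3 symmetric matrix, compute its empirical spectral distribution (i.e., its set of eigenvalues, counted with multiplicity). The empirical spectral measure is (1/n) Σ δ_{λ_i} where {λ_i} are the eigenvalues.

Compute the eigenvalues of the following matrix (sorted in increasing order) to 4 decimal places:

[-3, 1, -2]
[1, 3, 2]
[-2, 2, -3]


Since M is real symmetric, all three eigenvalues are real; they are the roots of det(λI − M) = λ³ − (tr M) λ² + s λ − det M, where s is the sum of the principal 2×2 minors.
tr M = -3 + 3 + (-3) = -3.
s = ((-3)·3 − 1²) + ((-3)·(-3) − (-2)²) + (3·(-3) − 2²) = -10 + 5 + (-13) = -18.
det M (expand along row 1) = (-3)·(-13) − 1·1 + (-2)·8 = 22.
Characteristic polynomial: λ³ + 3λ² − 18λ − 22 = 0.
Substitute λ = y + (tr M)/3 = y − 1.000000 to remove the quadratic term: y³ + p·y + q = 0 with p = s − (tr M)²/3 = -21.000000 and q = −2(tr M)³/27 + (tr M)·s/3 − det M = -2.000000.
Three real roots ⇒ use the trigonometric (Viète) form: r = 2√(−p/3) = 5.291503, φ = arccos(3q/(p·r)) = arccos(0.053995) = 1.516775 rad.
y_k = r·cos(φ/3 − 2πk/3) for k = 0, 1, 2 gives y = 4.629472, -0.095279, -4.534193.
λ_k = y_k − 1.000000 gives λ = 3.6295, -1.0953, -5.5342 (check: the sum is -3.0000 = tr M).

Eigenvalues sorted in increasing order: [-5.5342, -1.0953, 3.6295].


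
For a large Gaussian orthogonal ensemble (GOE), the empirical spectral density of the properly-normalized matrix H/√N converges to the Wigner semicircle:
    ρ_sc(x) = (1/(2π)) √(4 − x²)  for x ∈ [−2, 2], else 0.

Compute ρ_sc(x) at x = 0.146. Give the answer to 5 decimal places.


ρ_sc(x) = (1/(2π)) √(4 − x²). With x = 0.146:
  4 − x² = 4 − (0.146)² = 4 − 0.021316 = 3.978684.
  √(4 − x²) = 1.994664.
  1/(2π) = 0.159155.
  ρ_sc(0.146) = 0.159155 · 1.994664 = 0.317461.

Rounded to 5 decimal places: ρ_sc(0.146) ≈ 0.31746.


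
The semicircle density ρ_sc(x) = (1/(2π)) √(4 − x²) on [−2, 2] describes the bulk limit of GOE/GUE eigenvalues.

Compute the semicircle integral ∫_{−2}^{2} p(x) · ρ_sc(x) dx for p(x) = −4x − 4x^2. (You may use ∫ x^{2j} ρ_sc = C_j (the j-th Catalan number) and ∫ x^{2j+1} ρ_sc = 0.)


Write p(x) = Σ a_i x^i, split into monomials and integrate each against ρ_sc separately.
Using ∫ x^{2j} ρ_sc = C_j = (1/(j+1)) C(2j, j) (Catalan numbers) and ∫ x^{2j+1} ρ_sc = 0 (odd monomials vanish by symmetry):
  i = 1 (odd): ∫ x^1 ρ_sc = 0 (vanishes)
  i = 2 (even): a_2 · C_{1} = -4 · 1 = -4

Summing the contributions: ∫_{−2}^{2} p(x) ρ_sc(x) dx = -4.


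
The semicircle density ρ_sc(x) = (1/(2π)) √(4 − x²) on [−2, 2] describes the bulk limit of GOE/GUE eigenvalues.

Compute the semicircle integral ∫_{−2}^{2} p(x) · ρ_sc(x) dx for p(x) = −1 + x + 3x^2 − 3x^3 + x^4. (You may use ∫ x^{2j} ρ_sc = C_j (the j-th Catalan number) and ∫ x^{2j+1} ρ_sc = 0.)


Write p(x) = Σ a_i x^i, split into monomials and integrate each against ρ_sc separately.
Using ∫ x^{2j} ρ_sc = C_j = (1/(j+1)) C(2j, j) (Catalan numbers) and ∫ x^{2j+1} ρ_sc = 0 (odd monomials vanish by symmetry):
  i = 0 (even): a_0 · C_{0} = -1 · 1 = -1
  i = 1 (odd): ∫ x^1 ρ_sc = 0 (vanishes)
  i = 2 (even): a_2 · C_{1} = 3 · 1 = 3
  i = 3 (odd): ∫ x^3 ρ_sc = 0 (vanishes)
  i = 4 (even): a_4 · C_{2} = 1 · 2 = 2

Summing the contributions: ∫_{−2}^{2} p(x) ρ_sc(x) dx = (-1) + 3 + 2 = 4.


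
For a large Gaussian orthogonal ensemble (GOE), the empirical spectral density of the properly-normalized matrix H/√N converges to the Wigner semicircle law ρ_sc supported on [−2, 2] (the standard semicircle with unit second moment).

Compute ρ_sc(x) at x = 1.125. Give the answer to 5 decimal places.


ρ_sc(x) = (1/(2π)) √(4 − x²). With x = 1.125:
  4 − x² = 4 − (1.125)² = 4 − 1.265625 = 2.734375.
  √(4 − x²) = 1.653595.
  1/(2π) = 0.159155.
  ρ_sc(1.125) = 0.159155 · 1.653595 = 0.263178.

Rounded to 5 decimal places: ρ_sc(1.125) ≈ 0.26318.


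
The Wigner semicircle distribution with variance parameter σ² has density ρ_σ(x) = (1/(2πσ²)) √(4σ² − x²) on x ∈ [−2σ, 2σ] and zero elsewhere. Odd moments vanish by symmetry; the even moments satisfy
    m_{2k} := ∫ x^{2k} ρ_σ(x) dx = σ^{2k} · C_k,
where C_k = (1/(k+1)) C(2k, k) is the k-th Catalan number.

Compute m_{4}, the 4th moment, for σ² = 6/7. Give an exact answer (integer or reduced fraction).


By the scaled semicircle moment identity, m_{2k} = σ^{2k} · C_k with k = 2.
C_2 = (1/(k+1)) · C(2k, k) = (1/3) · C(4, 2) = (1/3) · 6 = 2.
σ^{2k} = (σ²)^k = (6/7)^2 = 36/49.

Therefore m_{4} = σ^{4} · C_2 = (36/49) · 2 = 72/49.


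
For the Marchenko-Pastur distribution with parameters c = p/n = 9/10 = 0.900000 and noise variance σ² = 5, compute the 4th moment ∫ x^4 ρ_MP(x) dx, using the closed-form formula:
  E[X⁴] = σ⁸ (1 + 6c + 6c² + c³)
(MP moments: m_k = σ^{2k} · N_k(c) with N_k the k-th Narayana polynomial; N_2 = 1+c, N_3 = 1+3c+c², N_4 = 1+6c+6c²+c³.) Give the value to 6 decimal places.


E[X⁴] = σ⁸ (1 + 6c + 6c² + c³) (fourth MP moment). With σ² = 5 (so σ⁸ = 625) and c = 9/10 = 0.900000: E[X⁴] = 625 · (1 + 6·0.900000 + 6·(0.900000)² + (0.900000)³) = 625 · 11.989000.

So E[X^4] = 7493.125000.


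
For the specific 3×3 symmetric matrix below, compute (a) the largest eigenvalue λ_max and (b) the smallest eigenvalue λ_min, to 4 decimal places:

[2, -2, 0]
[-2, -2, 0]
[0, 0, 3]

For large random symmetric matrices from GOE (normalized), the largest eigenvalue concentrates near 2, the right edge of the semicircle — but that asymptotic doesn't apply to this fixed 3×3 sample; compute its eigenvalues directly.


Since M is real symmetric, all three eigenvalues are real; they are the roots of det(λI − M) = λ³ − (tr M) λ² + s λ − det M, where s is the sum of the principal 2×2 minors.
tr M = 2 + (-2) + 3 = 3.
s = (2·(-2) − (-2)²) + (2·3 − 0²) + ((-2)·3 − 0²) = -8 + 6 + (-6) = -8.
det M (expand along row 1) = 2·(-6) − (-2)·(-6) + 0·0 = -24.
Characteristic polynomial: λ³ − 3λ² − 8λ + 24 = 0.
Substitute λ = y + (tr M)/3 = y + 1.000000 to remove the quadratic term: y³ + p·y + q = 0 with p = s − (tr M)²/3 = -11.000000 and q = −2(tr M)³/27 + (tr M)·s/3 − det M = 14.000000.
Three real roots ⇒ use the trigonometric (Viète) form: r = 2√(−p/3) = 3.829708, φ = arccos(3q/(p·r)) = arccos(-0.996990) = 3.063987 rad.
y_k = r·cos(φ/3 − 2πk/3) for k = 0, 1, 2 gives y = 2.000000, 1.828427, -3.828427.
λ_k = y_k + 1.000000 gives λ = 3.0000, 2.8284, -2.8284 (check: the sum is 3.0000 = tr M).

Hence λ_max = 3.0000 and λ_min = -2.8284.


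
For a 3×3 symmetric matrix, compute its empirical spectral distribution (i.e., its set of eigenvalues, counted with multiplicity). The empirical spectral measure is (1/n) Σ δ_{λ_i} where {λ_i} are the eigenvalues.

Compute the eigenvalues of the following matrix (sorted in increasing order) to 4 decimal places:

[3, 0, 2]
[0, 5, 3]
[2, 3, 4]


Since M is real symmetric, all three eigenvalues are real; they are the roots of det(λI − M) = λ³ − (tr M) λ² + s λ − det M, where s is the sum of the principal 2×2 minors.
tr M = 3 + 5 + 4 = 12.
s = (3·5 − 0²) + (3·4 − 2²) + (5·4 − 3²) = 15 + 8 + 11 = 34.
det M (expand along row 1) = 3·11 − 0·(-6) + 2·(-10) = 13.
Characteristic polynomial: λ³ − 12λ² + 34λ − 13 = 0.
Substitute λ = y + (tr M)/3 = y + 4.000000 to remove the quadratic term: y³ + p·y + q = 0 with p = s − (tr M)²/3 = -14.000000 and q = −2(tr M)³/27 + (tr M)·s/3 − det M = -5.000000.
Three real roots ⇒ use the trigonometric (Viète) form: r = 2√(−p/3) = 4.320494, φ = arccos(3q/(p·r)) = arccos(0.247988) = 1.320194 rad.
y_k = r·cos(φ/3 − 2πk/3) for k = 0, 1, 2 gives y = 3.908855, -0.360489, -3.548366.
λ_k = y_k + 4.000000 gives λ = 7.9089, 3.6395, 0.4516 (check: the sum is 12.0000 = tr M).

Eigenvalues sorted in increasing order: [0.4516, 3.6395, 7.9089].


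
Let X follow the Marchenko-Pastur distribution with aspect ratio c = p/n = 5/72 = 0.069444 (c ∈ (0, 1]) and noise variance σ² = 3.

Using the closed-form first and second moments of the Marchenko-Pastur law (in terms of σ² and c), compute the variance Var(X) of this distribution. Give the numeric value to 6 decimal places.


Recall the MP moments m_1 = E[X] = σ² and m_2 = E[X²] = σ⁴ (1 + c).
m_1 = E[X] = σ² = 3, so m_1² = 9.
m_2 = E[X²] = σ⁴ (1 + c) = 9 · (1 + 0.069444) = 9 · 1.069444 = 9.625000.
(Note m_2 − m_1² simplifies to c · σ⁴ = 0.069444 · 9.)

Var(X) = m_2 − m_1² = 9.625000 − 9 = 0.625000.


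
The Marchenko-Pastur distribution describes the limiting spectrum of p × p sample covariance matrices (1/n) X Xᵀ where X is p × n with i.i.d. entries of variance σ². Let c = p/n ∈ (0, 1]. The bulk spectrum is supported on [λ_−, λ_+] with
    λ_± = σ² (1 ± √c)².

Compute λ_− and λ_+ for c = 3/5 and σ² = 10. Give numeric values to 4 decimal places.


c = 3/5 = 0.600000; √c = 0.774597.
λ_− = σ² (1 − √c)² = 10 · (1 − 0.774597)² = 10 · (0.225403)² = 0.508067.
λ_+ = σ² (1 + √c)² = 10 · (1 + 0.774597)² = 10 · (1.774597)² = 31.491933.

Rounded to 4 decimal places: λ_− ≈ 0.5081, λ_+ ≈ 31.4919.


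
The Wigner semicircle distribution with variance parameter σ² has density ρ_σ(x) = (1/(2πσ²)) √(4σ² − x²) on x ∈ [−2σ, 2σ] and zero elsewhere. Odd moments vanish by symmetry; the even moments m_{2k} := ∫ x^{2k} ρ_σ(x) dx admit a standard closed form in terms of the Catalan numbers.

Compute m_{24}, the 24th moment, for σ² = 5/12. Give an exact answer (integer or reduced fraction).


By the scaled semicircle moment identity, m_{2k} = σ^{2k} · C_k with k = 12.
C_12 = (1/(k+1)) · C(2k, k) = (1/13) · C(24, 12) = (1/13) · 2704156 = 208012.
σ^{2k} = (σ²)^k = (5/12)^12 = 244140625/8916100448256.

Therefore m_{24} = σ^{24} · C_12 = (244140625/8916100448256) · 208012 = 12696044921875/2229025112064.


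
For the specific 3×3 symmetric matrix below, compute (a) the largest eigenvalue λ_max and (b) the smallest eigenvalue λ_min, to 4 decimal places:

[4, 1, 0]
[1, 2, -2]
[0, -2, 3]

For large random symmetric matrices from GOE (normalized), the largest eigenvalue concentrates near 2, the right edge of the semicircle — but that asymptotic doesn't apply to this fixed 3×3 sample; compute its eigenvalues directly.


Since M is real symmetric, all three eigenvalues are real; they are the roots of det(λI − M) = λ³ − (tr M) λ² + s λ − det M, where s is the sum of the principal 2×2 minors.
tr M = 4 + 2 + 3 = 9.
s = (4·2 − 1²) + (4·3 − 0²) + (2·3 − (-2)²) = 7 + 12 + 2 = 21.
det M (expand along row 1) = 4·2 − 1·3 + 0·(-2) = 5.
Characteristic polynomial: λ³ − 9λ² + 21λ − 5 = 0.
Substitute λ = y + (tr M)/3 = y + 3.000000 to remove the quadratic term: y³ + p·y + q = 0 with p = s − (tr M)²/3 = -6.000000 and q = −2(tr M)³/27 + (tr M)·s/3 − det M = 4.000000.
Three real roots ⇒ use the trigonometric (Viète) form: r = 2√(−p/3) = 2.828427, φ = arccos(3q/(p·r)) = arccos(-0.707107) = 2.356194 rad.
y_k = r·cos(φ/3 − 2πk/3) for k = 0, 1, 2 gives y = 2.000000, 0.732051, -2.732051.
λ_k = y_k + 3.000000 gives λ = 5.0000, 3.7321, 0.2679 (check: the sum is 9.0000 = tr M).

Hence λ_max = 5.0000 and λ_min = 0.2679.


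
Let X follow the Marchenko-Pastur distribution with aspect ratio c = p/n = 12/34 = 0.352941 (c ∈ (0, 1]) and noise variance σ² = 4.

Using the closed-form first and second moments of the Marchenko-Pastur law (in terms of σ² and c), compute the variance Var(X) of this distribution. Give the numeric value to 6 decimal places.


Recall the MP moments m_1 = E[X] = σ² and m_2 = E[X²] = σ⁴ (1 + c).
m_1 = E[X] = σ² = 4, so m_1² = 16.
m_2 = E[X²] = σ⁴ (1 + c) = 16 · (1 + 0.352941) = 16 · 1.352941 = 21.647059.
(Note m_2 − m_1² simplifies to c · σ⁴ = 0.352941 · 16.)

Var(X) = m_2 − m_1² = 21.647059 − 16 = 5.647059.


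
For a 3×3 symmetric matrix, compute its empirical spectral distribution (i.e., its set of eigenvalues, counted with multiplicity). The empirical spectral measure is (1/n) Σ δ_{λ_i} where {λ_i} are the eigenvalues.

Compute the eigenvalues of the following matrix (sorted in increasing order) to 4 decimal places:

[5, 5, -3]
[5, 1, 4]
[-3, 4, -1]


Since M is real symmetric, all three eigenvalues are real; they are the roots of det(λI − M) = λ³ − (tr M) λ² + s λ − det M, where s is the sum of the principal 2×2 minors.
tr M = 5 + 1 + (-1) = 5.
s = (5·1 − 5²) + (5·(-1) − (-3)²) + (1·(-1) − 4²) = -20 + (-14) + (-17) = -51.
det M (expand along row 1) = 5·(-17) − 5·7 + (-3)·23 = -189.
Characteristic polynomial: λ³ − 5λ² − 51λ + 189 = 0.
Substitute λ = y + (tr M)/3 = y + 1.666667 to remove the quadratic term: y³ + p·y + q = 0 with p = s − (tr M)²/3 = -59.333333 and q = −2(tr M)³/27 + (tr M)·s/3 − det M = 94.740741.
Three real roots ⇒ use the trigonometric (Viète) form: r = 2√(−p/3) = 8.894443, φ = arccos(3q/(p·r)) = arccos(-0.538568) = 2.139533 rad.
y_k = r·cos(φ/3 − 2πk/3) for k = 0, 1, 2 gives y = 6.726749, 1.676116, -8.402865.
λ_k = y_k + 1.666667 gives λ = 8.3934, 3.3428, -6.7362 (check: the sum is 5.0000 = tr M).

Eigenvalues sorted in increasing order: [-6.7362, 3.3428, 8.3934].


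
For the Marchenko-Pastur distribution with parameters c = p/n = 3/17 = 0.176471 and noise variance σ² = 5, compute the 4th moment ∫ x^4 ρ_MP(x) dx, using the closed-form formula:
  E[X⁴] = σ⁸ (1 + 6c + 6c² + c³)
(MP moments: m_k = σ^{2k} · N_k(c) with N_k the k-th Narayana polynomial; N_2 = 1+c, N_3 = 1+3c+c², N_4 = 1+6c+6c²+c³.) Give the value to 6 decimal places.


E[X⁴] = σ⁸ (1 + 6c + 6c² + c³) (fourth MP moment). With σ² = 5 (so σ⁸ = 625) and c = 3/17 = 0.176471: E[X⁴] = 625 · (1 + 6·0.176471 + 6·(0.176471)² + (0.176471)³) = 625 · 2.251170.

So E[X^4] = 1406.981478.


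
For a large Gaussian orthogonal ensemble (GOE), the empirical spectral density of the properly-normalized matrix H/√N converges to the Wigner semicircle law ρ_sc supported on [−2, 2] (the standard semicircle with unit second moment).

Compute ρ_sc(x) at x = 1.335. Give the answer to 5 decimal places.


ρ_sc(x) = (1/(2π)) √(4 − x²). With x = 1.335:
  4 − x² = 4 − (1.335)² = 4 − 1.782225 = 2.217775.
  √(4 − x²) = 1.489220.
  1/(2π) = 0.159155.
  ρ_sc(1.335) = 0.159155 · 1.489220 = 0.237017.

Rounded to 5 decimal places: ρ_sc(1.335) ≈ 0.23702.


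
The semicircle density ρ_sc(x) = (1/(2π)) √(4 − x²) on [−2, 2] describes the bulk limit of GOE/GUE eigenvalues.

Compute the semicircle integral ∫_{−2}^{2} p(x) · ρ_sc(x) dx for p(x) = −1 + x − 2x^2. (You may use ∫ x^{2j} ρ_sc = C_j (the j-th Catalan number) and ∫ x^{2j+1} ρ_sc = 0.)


Write p(x) = Σ a_i x^i, split into monomials and integrate each against ρ_sc separately.
Using ∫ x^{2j} ρ_sc = C_j = (1/(j+1)) C(2j, j) (Catalan numbers) and ∫ x^{2j+1} ρ_sc = 0 (odd monomials vanish by symmetry):
  i = 0 (even): a_0 · C_{0} = -1 · 1 = -1
  i = 1 (odd): ∫ x^1 ρ_sc = 0 (vanishes)
  i = 2 (even): a_2 · C_{1} = -2 · 1 = -2

Summing the contributions: ∫_{−2}^{2} p(x) ρ_sc(x) dx = (-1) + (-2) = -3.


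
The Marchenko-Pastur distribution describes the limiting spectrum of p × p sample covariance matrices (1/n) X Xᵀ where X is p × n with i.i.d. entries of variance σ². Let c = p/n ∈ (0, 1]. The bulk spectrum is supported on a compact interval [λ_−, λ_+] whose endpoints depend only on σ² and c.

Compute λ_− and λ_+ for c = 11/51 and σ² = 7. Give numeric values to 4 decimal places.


c = 11/51 = 0.215686; √c = 0.464420.
λ_− = σ² (1 − √c)² = 7 · (1 − 0.464420)² = 7 · (0.535580)² = 2.007919.
λ_+ = σ² (1 + √c)² = 7 · (1 + 0.464420)² = 7 · (1.464420)² = 15.011689.

Rounded to 4 decimal places: λ_− ≈ 2.0079, λ_+ ≈ 15.0117.
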